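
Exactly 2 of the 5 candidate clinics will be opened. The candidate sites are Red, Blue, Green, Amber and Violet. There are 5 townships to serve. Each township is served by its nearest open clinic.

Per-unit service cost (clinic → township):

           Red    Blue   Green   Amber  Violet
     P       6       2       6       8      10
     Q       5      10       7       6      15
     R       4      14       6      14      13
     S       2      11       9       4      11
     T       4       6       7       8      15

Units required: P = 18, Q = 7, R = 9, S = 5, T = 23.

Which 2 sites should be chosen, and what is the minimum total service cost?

With exactly 2 open, each township uses its cheapest among the chosen.
{Red, Blue}: P→Blue 2·18=36, Q→Red 5·7=35, R→Red 4·9=36, S→Red 2·5=10, T→Red 4·23=92. Service cost 209.
{Red, Green}: service cost 281
{Red, Amber}: service cost 281
Among all 10 size-2 choices, {Red, Blue} is lowest.

Choose Red and Blue; total service cost 209.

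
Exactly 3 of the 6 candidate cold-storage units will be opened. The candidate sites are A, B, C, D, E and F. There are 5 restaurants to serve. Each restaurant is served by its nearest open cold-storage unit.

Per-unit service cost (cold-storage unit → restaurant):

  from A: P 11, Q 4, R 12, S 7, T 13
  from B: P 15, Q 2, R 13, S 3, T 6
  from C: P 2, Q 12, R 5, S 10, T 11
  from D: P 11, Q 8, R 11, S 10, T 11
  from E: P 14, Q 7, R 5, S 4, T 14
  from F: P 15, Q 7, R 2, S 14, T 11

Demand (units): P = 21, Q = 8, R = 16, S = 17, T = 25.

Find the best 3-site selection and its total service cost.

With exactly 3 open, each restaurant uses its cheapest among the chosen.
{B, C, F}: P→C 2·21=42, Q→B 2·8=16, R→F 2·16=32, S→B 3·17=51, T→B 6·25=150. Service cost 291.
{A, B, C}: service cost 339
{B, C, D}: service cost 339
Among all 20 size-3 choices, {B, C, F} is lowest.

Choose B, C and F; total service cost 291.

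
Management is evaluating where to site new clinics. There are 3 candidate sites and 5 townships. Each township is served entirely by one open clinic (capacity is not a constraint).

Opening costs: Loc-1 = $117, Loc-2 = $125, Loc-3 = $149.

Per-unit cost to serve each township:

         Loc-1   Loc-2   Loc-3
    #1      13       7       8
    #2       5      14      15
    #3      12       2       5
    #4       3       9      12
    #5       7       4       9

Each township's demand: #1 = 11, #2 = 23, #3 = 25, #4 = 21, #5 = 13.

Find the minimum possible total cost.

Minimum total cost: 599

For any fixed open set, each township goes to its cheapest open site; total = fixed + service.
{Loc-1, Loc-2}: #1→Loc-2 7·11=77, #2→Loc-1 5·23=115, #3→Loc-2 2·25=50, #4→Loc-1 3·21=63, #5→Loc-2 4·13=52. Service 357; fixed 242; total 599.
{Loc-1, Loc-2, Loc-3}: service 357 + fixed 391 = 748
{Loc-1, Loc-3}: #1→Loc-3 8·11=88, #2→Loc-1 5·23=115, #3→Loc-3 5·25=125, #4→Loc-1 3·21=63, #5→Loc-1 7·13=91. Service 482; fixed 266; total 748.
{Loc-1}: #1→Loc-1 13·11=143, #2→Loc-1 5·23=115, #3→Loc-1 12·25=300, #4→Loc-1 3·21=63, #5→Loc-1 7·13=91. Service 712; fixed 117; total 829.
No other subset beats 599.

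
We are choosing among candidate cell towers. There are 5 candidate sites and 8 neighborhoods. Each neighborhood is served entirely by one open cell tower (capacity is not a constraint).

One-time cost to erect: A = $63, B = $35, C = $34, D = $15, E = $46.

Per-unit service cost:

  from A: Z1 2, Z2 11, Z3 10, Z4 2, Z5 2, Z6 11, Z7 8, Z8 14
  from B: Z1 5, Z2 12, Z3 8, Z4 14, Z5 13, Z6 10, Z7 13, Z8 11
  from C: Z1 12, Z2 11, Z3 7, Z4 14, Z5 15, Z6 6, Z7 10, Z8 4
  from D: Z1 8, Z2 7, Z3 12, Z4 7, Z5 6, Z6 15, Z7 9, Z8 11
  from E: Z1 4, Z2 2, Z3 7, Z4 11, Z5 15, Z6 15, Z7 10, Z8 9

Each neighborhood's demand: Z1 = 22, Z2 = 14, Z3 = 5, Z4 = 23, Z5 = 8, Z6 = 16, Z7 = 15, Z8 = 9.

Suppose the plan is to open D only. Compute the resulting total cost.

Total cost: 1032

Each neighborhood is assigned to its cheapest site among the open ones.
{D}: Z1→D 8·22=176, Z2→D 7·14=98, Z3→D 12·5=60, Z4→D 7·23=161, Z5→D 6·8=48, Z6→D 15·16=240, Z7→D 9·15=135, Z8→D 11·9=99. Service 1017; fixed 15; total 1032.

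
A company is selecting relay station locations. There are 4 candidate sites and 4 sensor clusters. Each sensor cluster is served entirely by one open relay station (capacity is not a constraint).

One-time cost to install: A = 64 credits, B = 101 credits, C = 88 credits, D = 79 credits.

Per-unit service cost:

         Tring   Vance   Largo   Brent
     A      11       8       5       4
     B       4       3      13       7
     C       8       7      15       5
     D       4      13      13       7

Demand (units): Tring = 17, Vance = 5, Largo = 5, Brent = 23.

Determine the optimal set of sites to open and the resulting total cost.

For any fixed open set, each sensor cluster goes to its cheapest open site; total = fixed + service.
{A, B}: Tring→B 4·17=68, Vance→B 3·5=15, Largo→A 5·5=25, Brent→A 4·23=92. Service 200; fixed 165; total 365.
{A, D}: service 225 + fixed 143 = 368
{A}: service 344 + fixed 64 = 408
{A, B, C, D}: Tring→B 4·17=68, Vance→B 3·5=15, Largo→A 5·5=25, Brent→A 4·23=92. Service 200; fixed 332; total 532.
No other subset beats 365.

Open A and B; minimum total cost 365.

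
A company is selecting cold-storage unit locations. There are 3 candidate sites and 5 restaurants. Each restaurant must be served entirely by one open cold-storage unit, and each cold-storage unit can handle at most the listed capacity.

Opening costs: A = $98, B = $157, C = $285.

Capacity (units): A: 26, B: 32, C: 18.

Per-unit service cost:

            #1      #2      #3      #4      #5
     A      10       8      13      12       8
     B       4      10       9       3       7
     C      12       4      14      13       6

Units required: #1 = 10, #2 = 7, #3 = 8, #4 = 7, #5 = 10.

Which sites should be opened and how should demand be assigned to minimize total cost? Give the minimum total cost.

Open {A, B}: #1→B 4·10=40, #2→A 8·7=56, #3→B 9·8=72, #4→B 3·7=21, #5→A 8·10=80.
Loads: A carries 17/26, B carries 25/32. Service 269; fixed 255; total 524.
Next best feasible plan costs 538.

Minimum total cost: 524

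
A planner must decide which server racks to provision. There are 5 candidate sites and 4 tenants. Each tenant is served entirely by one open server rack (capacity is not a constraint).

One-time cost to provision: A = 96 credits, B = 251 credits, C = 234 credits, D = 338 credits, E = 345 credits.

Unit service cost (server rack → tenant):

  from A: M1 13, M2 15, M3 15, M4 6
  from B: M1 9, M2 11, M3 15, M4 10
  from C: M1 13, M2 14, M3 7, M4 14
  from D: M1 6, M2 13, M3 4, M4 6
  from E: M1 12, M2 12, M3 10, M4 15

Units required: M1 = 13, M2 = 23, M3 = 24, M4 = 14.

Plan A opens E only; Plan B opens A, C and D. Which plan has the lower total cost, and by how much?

Plan B is cheaper by 2.

Plan A: {E}: M1→E 12·13=156, M2→E 12·23=276, M3→E 10·24=240, M4→E 15·14=210. Service 882; fixed 345; total 1227.
Plan B: {A, C, D}: M1→D 6·13=78, M2→D 13·23=299, M3→D 4·24=96, M4→A 6·14=84. Service 557; fixed 668; total 1225.
Difference: |1227 − 1225| = 2.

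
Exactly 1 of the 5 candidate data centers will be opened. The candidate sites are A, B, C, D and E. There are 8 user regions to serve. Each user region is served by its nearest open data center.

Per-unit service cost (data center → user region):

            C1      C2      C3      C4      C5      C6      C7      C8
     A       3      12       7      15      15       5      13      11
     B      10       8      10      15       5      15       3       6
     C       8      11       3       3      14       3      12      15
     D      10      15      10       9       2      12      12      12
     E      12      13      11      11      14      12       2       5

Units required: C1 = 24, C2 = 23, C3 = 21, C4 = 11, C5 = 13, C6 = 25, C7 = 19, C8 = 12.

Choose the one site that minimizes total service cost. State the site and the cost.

Choose C only; total service cost 1206.

With exactly 1 open, each user region uses its cheapest among the chosen.
{C}: C1→C 8·24=192, C2→C 11·23=253, C3→C 3·21=63, C4→C 3·11=33, C5→C 14·13=182, C6→C 3·25=75, C7→C 12·19=228, C8→C 15·12=180. Service cost 1206.
{A}: service cost 1359
{B}: service cost 1368
Among all 5 size-1 choices, {C} is lowest.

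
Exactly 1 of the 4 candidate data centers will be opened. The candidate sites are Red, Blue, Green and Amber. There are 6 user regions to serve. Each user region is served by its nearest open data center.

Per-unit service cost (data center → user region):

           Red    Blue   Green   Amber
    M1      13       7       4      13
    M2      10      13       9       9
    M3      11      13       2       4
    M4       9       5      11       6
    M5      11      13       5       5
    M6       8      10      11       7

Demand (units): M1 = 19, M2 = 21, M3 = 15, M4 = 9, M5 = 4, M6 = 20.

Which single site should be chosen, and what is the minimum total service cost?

With exactly 1 open, each user region uses its cheapest among the chosen.
{Green}: M1→Green 4·19=76, M2→Green 9·21=189, M3→Green 2·15=30, M4→Green 11·9=99, M5→Green 5·4=20, M6→Green 11·20=220. Service cost 634.
{Amber}: service cost 710
{Blue}: service cost 898
Among all 4 size-1 choices, {Green} is lowest.

Choose Green only; total service cost 634.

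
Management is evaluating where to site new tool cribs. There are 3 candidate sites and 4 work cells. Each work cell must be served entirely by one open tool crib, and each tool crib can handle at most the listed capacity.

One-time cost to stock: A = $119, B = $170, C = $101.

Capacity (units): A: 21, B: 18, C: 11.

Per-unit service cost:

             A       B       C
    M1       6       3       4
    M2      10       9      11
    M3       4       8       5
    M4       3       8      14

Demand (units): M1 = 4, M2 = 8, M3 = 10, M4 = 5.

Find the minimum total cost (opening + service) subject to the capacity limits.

Minimum total cost: 387

Open {A, C}: M1→A 6·4=24, M2→C 11·8=88, M3→A 4·10=40, M4→A 3·5=15.
Loads: A carries 19/21, C carries 8/11. Service 167; fixed 220; total 387.
Next best feasible plan costs 389.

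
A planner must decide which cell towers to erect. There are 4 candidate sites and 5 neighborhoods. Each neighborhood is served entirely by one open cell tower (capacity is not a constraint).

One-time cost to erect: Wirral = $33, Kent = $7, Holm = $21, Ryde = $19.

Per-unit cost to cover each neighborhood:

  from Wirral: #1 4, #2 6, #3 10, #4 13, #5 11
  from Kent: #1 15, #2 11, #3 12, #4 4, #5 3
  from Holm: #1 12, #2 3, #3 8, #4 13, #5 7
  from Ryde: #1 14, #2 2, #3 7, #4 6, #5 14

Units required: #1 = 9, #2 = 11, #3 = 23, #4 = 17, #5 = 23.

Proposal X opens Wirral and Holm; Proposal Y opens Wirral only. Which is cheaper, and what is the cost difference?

Proposal X is cheaper by 150.

Proposal X: {Wirral, Holm}: #1→Wirral 4·9=36, #2→Holm 3·11=33, #3→Holm 8·23=184, #4→Wirral 13·17=221, #5→Holm 7·23=161. Service 635; fixed 54; total 689.
Proposal Y: {Wirral}: #1→Wirral 4·9=36, #2→Wirral 6·11=66, #3→Wirral 10·23=230, #4→Wirral 13·17=221, #5→Wirral 11·23=253. Service 806; fixed 33; total 839.
Difference: |689 − 839| = 150.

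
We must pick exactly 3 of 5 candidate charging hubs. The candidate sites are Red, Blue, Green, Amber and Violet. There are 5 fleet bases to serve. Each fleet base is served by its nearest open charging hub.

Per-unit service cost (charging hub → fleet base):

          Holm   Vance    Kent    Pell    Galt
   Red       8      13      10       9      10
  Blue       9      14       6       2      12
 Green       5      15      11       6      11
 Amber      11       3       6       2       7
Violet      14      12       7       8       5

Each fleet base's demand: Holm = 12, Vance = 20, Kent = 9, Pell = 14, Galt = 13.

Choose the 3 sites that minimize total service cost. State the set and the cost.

With exactly 3 open, each fleet base uses its cheapest among the chosen.
{Green, Amber, Violet}: Holm→Green 5·12=60, Vance→Amber 3·20=60, Kent→Amber 6·9=54, Pell→Amber 2·14=28, Galt→Violet 5·13=65. Service cost 267.
{Red, Green, Amber}: service cost 293
{Blue, Green, Amber}: service cost 293
Among all 10 size-3 choices, {Green, Amber, Violet} is lowest.

Choose Green, Amber and Violet; total service cost 267.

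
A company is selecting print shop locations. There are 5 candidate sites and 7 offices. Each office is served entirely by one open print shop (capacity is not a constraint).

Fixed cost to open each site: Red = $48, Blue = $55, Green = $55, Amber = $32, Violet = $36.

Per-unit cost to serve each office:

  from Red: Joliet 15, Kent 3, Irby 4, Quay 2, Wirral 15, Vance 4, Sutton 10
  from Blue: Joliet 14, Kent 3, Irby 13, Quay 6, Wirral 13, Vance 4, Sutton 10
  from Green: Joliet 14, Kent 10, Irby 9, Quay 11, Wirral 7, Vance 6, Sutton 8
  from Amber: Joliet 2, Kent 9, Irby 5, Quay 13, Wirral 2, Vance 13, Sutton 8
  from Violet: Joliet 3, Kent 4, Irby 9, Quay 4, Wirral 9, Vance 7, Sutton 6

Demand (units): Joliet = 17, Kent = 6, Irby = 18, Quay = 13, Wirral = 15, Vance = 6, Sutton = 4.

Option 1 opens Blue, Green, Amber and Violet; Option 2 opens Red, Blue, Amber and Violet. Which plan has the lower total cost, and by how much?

Option 1: {Blue, Green, Amber, Violet}: Joliet→Amber 2·17=34, Kent→Blue 3·6=18, Irby→Amber 5·18=90, Quay→Violet 4·13=52, Wirral→Amber 2·15=30, Vance→Blue 4·6=24, Sutton→Violet 6·4=24. Service 272; fixed 178; total 450.
Option 2: {Red, Blue, Amber, Violet}: Joliet→Amber 2·17=34, Kent→Red 3·6=18, Irby→Red 4·18=72, Quay→Red 2·13=26, Wirral→Amber 2·15=30, Vance→Red 4·6=24, Sutton→Violet 6·4=24. Service 228; fixed 171; total 399.
Difference: |450 − 399| = 51.

Option 2 is cheaper by 51.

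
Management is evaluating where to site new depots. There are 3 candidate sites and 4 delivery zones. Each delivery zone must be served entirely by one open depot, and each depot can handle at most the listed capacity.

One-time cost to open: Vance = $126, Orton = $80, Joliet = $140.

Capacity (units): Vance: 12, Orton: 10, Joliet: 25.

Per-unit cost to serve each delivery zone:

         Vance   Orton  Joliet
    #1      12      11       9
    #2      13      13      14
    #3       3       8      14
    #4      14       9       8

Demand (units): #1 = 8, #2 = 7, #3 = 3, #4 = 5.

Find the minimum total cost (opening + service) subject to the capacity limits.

Minimum total cost: 392

Open {Joliet}: #1→Joliet 9·8=72, #2→Joliet 14·7=98, #3→Joliet 14·3=42, #4→Joliet 8·5=40.
Loads: Joliet carries 23/25. Service 252; fixed 140; total 392.
Next best feasible plan costs 447.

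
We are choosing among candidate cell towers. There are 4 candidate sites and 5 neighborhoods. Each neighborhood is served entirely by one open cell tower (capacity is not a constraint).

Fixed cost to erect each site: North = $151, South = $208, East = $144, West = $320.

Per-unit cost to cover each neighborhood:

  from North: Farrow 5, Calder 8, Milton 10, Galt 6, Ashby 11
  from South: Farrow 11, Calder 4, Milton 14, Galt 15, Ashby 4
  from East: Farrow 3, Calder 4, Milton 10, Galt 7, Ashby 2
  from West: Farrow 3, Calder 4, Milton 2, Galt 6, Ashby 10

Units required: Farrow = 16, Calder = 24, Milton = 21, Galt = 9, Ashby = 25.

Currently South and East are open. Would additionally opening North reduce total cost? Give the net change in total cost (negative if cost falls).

No — net change +142 (cost rises by 142).

Current service cost with {South, East}: 467.
Adding North: each neighborhood re-picks its cheapest; new service cost 458, saving 9.
Extra fixed cost: 151. Net change = 151 − 9 = 142.
(Totals: 819 → 961.)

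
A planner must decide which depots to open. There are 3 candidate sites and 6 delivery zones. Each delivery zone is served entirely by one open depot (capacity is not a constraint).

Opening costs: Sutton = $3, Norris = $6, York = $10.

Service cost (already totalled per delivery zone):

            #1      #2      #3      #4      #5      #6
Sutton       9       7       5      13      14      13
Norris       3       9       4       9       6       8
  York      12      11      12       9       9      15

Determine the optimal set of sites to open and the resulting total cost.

For any fixed open set, each delivery zone goes to its cheapest open site; total = fixed + service.
{Norris}: #1→Norris 3, #2→Norris 9, #3→Norris 4, #4→Norris 9, #5→Norris 6, #6→Norris 8. Service 39; fixed 6; total 45.
{Sutton, Norris}: #1→Norris 3, #2→Sutton 7, #3→Norris 4, #4→Norris 9, #5→Norris 6, #6→Norris 8. Service 37; fixed 9; total 46.
{Norris, York}: service 39 + fixed 16 = 55
{Sutton, Norris, York}: #1→Norris 3, #2→Sutton 7, #3→Norris 4, #4→Norris 9, #5→Norris 6, #6→Norris 8. Service 37; fixed 19; total 56.
No other subset beats 45.

Open Norris only; minimum total cost 45.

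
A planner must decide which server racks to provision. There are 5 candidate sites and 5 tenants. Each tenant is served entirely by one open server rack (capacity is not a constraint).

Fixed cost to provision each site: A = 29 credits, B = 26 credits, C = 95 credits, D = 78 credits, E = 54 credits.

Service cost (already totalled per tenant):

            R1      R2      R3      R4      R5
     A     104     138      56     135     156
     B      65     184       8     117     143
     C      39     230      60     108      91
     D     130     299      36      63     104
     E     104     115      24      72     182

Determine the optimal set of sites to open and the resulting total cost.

Open B and E; minimum total cost 483.

For any fixed open set, each tenant goes to its cheapest open site; total = fixed + service.
{B, E}: R1→B 65, R2→E 115, R3→B 8, R4→E 72, R5→B 143. Service 403; fixed 80; total 483.
{C, E}: service 341 + fixed 149 = 490
{B, C, E}: R1→C 39, R2→E 115, R3→B 8, R4→E 72, R5→C 91. Service 325; fixed 175; total 500.
{A, B, C, D, E}: R1→C 39, R2→E 115, R3→B 8, R4→D 63, R5→C 91. Service 316; fixed 282; total 598.
No other subset beats 483.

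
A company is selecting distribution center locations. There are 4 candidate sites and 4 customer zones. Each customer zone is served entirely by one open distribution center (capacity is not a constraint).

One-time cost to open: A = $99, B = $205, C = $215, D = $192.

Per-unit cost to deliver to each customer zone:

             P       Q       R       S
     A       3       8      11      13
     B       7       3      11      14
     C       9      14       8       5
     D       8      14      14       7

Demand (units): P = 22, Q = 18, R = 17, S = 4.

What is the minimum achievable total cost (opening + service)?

Minimum total cost: 548

For any fixed open set, each customer zone goes to its cheapest open site; total = fixed + service.
{A}: P→A 3·22=66, Q→A 8·18=144, R→A 11·17=187, S→A 13·4=52. Service 449; fixed 99; total 548.
{B}: service 451 + fixed 205 = 656
{A, B}: service 359 + fixed 304 = 663
{A, B, C, D}: service 276 + fixed 711 = 987
No other subset beats 548.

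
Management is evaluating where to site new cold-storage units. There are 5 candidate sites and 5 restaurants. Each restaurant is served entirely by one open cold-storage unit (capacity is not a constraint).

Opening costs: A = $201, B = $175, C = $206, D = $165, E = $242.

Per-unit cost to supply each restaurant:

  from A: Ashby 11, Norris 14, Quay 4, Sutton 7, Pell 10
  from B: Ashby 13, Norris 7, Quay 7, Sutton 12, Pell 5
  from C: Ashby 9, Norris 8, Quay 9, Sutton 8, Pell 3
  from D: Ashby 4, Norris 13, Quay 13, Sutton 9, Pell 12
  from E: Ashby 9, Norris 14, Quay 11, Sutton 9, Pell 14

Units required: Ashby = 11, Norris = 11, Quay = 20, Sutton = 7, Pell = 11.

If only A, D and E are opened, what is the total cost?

Each restaurant is assigned to its cheapest site among the open ones.
{A, D, E}: Ashby→D 4·11=44, Norris→D 13·11=143, Quay→A 4·20=80, Sutton→A 7·7=49, Pell→A 10·11=110. Service 426; fixed 608; total 1034.

Total cost: 1034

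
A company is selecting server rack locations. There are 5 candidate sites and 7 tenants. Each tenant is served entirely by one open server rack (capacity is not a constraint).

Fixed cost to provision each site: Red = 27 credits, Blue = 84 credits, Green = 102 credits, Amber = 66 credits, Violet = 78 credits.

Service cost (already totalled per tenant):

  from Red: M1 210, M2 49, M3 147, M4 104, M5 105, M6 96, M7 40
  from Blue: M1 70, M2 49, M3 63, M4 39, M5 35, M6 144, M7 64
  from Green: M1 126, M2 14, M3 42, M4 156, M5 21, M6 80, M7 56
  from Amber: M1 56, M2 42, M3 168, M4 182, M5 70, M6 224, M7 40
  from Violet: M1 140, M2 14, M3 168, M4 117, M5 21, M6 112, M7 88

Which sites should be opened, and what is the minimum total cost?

Open Red and Blue; minimum total cost 503.

For any fixed open set, each tenant goes to its cheapest open site; total = fixed + service.
{Red, Blue}: M1→Blue 70, M2→Red 49, M3→Blue 63, M4→Blue 39, M5→Blue 35, M6→Red 96, M7→Red 40. Service 392; fixed 111; total 503.
{Blue, Green}: service 322 + fixed 186 = 508
{Red, Blue, Green}: service 306 + fixed 213 = 519
{Red, Blue, Green, Amber, Violet}: M1→Amber 56, M2→Green 14, M3→Green 42, M4→Blue 39, M5→Green 21, M6→Green 80, M7→Red 40. Service 292; fixed 357; total 649.
No other subset beats 503.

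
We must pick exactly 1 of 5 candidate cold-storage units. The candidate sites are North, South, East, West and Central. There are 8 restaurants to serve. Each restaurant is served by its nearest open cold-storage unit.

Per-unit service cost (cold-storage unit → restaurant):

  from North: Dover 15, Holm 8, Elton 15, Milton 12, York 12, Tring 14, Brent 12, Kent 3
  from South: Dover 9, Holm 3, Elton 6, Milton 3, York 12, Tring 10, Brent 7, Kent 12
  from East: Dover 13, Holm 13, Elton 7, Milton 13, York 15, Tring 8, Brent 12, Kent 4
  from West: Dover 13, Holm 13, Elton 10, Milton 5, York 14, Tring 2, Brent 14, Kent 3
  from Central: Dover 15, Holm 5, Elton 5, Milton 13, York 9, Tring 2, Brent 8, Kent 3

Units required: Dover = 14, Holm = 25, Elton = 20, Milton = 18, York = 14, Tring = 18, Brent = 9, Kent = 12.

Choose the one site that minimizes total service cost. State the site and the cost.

Choose South only; total service cost 930.

With exactly 1 open, each restaurant uses its cheapest among the chosen.
{South}: Dover→South 9·14=126, Holm→South 3·25=75, Elton→South 6·20=120, Milton→South 3·18=54, York→South 12·14=168, Tring→South 10·18=180, Brent→South 7·9=63, Kent→South 12·12=144. Service cost 930.
{Central}: service cost 939
{West}: service cost 1191
Among all 5 size-1 choices, {South} is lowest.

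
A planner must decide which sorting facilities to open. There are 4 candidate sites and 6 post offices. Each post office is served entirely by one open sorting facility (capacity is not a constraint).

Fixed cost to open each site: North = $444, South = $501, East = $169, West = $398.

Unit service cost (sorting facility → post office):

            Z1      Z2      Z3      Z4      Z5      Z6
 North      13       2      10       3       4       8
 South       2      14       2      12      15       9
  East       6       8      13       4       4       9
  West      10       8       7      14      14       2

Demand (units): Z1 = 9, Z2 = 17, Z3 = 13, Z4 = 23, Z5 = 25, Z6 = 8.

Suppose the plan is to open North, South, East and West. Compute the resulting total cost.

Each post office is assigned to its cheapest site among the open ones.
{North, South, East, West}: Z1→South 2·9=18, Z2→North 2·17=34, Z3→South 2·13=26, Z4→North 3·23=69, Z5→North 4·25=100, Z6→West 2·8=16. Service 263; fixed 1512; total 1775.

Total cost: 1775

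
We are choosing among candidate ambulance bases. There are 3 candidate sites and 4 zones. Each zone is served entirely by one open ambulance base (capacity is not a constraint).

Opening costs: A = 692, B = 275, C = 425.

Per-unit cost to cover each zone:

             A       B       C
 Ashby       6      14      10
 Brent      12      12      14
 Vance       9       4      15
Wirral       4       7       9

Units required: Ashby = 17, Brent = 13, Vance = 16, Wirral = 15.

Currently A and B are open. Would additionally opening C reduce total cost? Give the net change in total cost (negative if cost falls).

No — net change +425 (cost rises by 425).

Current service cost with {A, B}: 382.
Adding C: each zone re-picks its cheapest; new service cost 382, saving 0.
Extra fixed cost: 425. Net change = 425 − 0 = 425.
(Totals: 1349 → 1774.)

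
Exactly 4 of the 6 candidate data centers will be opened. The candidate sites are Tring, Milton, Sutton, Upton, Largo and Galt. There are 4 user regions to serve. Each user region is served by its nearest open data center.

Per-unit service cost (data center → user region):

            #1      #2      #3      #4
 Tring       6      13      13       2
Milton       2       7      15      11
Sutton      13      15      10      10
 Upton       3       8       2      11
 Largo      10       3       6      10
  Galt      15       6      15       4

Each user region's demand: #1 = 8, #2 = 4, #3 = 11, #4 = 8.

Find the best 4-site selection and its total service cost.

With exactly 4 open, each user region uses its cheapest among the chosen.
{Tring, Milton, Upton, Largo}: #1→Milton 2·8=16, #2→Largo 3·4=12, #3→Upton 2·11=22, #4→Tring 2·8=16. Service cost 66.
{Tring, Sutton, Upton, Largo}: service cost 74
{Tring, Upton, Largo, Galt}: service cost 74
Among all 15 size-4 choices, {Tring, Milton, Upton, Largo} is lowest.

Choose Tring, Milton, Upton and Largo; total service cost 66.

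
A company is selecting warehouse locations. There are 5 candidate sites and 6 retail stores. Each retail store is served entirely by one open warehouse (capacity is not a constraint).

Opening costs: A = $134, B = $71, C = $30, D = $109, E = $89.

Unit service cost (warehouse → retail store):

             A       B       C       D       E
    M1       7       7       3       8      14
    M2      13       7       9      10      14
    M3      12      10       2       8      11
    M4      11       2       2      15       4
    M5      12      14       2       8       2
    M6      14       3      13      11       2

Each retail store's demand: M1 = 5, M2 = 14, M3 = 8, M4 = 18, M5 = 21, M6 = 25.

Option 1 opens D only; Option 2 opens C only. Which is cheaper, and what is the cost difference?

Option 1: {D}: M1→D 8·5=40, M2→D 10·14=140, M3→D 8·8=64, M4→D 15·18=270, M5→D 8·21=168, M6→D 11·25=275. Service 957; fixed 109; total 1066.
Option 2: {C}: M1→C 3·5=15, M2→C 9·14=126, M3→C 2·8=16, M4→C 2·18=36, M5→C 2·21=42, M6→C 13·25=325. Service 560; fixed 30; total 590.
Difference: |1066 − 590| = 476.

Option 2 is cheaper by 476.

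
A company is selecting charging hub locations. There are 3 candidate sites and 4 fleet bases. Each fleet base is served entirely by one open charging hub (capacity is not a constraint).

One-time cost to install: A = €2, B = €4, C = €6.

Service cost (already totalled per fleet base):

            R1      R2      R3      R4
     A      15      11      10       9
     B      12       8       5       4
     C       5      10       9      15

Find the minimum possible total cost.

Minimum total cost: 32

For any fixed open set, each fleet base goes to its cheapest open site; total = fixed + service.
{B, C}: R1→C 5, R2→B 8, R3→B 5, R4→B 4. Service 22; fixed 10; total 32.
{B}: R1→B 12, R2→B 8, R3→B 5, R4→B 4. Service 29; fixed 4; total 33.
{A, B, C}: R1→C 5, R2→B 8, R3→B 5, R4→B 4. Service 22; fixed 12; total 34.
{A}: R1→A 15, R2→A 11, R3→A 10, R4→A 9. Service 45; fixed 2; total 47.
No other subset beats 32.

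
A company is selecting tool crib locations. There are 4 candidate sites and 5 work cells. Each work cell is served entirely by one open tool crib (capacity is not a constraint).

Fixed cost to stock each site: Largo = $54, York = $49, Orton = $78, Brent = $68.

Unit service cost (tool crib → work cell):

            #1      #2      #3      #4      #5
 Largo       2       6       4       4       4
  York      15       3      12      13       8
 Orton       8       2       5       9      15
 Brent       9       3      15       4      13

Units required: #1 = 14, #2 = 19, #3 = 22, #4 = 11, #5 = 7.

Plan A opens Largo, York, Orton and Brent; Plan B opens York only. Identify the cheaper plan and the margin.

Plan A is cheaper by 304.

Plan A: {Largo, York, Orton, Brent}: #1→Largo 2·14=28, #2→Orton 2·19=38, #3→Largo 4·22=88, #4→Largo 4·11=44, #5→Largo 4·7=28. Service 226; fixed 249; total 475.
Plan B: {York}: #1→York 15·14=210, #2→York 3·19=57, #3→York 12·22=264, #4→York 13·11=143, #5→York 8·7=56. Service 730; fixed 49; total 779.
Difference: |475 − 779| = 304.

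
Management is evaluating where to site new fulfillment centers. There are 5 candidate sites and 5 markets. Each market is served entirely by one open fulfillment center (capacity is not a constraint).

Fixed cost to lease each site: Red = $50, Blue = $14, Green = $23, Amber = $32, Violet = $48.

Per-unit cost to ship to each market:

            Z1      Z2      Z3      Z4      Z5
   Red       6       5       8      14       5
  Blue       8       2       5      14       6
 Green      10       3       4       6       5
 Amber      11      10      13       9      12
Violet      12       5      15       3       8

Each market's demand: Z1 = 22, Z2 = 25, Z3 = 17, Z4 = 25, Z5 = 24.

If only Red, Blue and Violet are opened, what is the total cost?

Each market is assigned to its cheapest site among the open ones.
{Red, Blue, Violet}: Z1→Red 6·22=132, Z2→Blue 2·25=50, Z3→Blue 5·17=85, Z4→Violet 3·25=75, Z5→Red 5·24=120. Service 462; fixed 112; total 574.

Total cost: 574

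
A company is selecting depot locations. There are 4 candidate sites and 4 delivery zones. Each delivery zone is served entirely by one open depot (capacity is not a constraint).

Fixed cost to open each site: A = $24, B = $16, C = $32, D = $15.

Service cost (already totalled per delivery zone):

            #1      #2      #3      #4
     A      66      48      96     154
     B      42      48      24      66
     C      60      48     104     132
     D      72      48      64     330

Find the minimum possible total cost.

Minimum total cost: 196

For any fixed open set, each delivery zone goes to its cheapest open site; total = fixed + service.
{B}: #1→B 42, #2→B 48, #3→B 24, #4→B 66. Service 180; fixed 16; total 196.
{B, D}: #1→B 42, #2→B 48, #3→B 24, #4→B 66. Service 180; fixed 31; total 211.
{A, B}: #1→B 42, #2→A 48, #3→B 24, #4→B 66. Service 180; fixed 40; total 220.
{A, B, C, D}: service 180 + fixed 87 = 267
(All 15 nonempty subsets were checked; B only is lowest.)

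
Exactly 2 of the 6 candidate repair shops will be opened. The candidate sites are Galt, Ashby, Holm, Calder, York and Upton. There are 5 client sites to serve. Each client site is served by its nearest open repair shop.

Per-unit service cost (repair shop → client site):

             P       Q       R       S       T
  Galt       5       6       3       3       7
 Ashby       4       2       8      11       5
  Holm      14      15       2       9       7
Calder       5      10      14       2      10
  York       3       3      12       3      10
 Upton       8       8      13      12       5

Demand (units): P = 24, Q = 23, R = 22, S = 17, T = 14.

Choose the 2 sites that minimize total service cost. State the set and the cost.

With exactly 2 open, each client site uses its cheapest among the chosen.
{Galt, Ashby}: P→Ashby 4·24=96, Q→Ashby 2·23=46, R→Galt 3·22=66, S→Galt 3·17=51, T→Ashby 5·14=70. Service cost 329.
{Holm, York}: service cost 334
{Galt, York}: service cost 356
Among all 15 size-2 choices, {Galt, Ashby} is lowest.

Choose Galt and Ashby; total service cost 329.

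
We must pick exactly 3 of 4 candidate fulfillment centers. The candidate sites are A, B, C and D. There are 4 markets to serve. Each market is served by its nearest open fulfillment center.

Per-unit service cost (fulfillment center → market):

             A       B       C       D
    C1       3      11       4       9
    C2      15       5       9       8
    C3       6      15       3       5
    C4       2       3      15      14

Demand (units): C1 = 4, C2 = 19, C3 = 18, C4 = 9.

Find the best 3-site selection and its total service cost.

With exactly 3 open, each market uses its cheapest among the chosen.
{A, B, C}: C1→A 3·4=12, C2→B 5·19=95, C3→C 3·18=54, C4→A 2·9=18. Service cost 179.
{B, C, D}: service cost 192
{A, B, D}: service cost 215
Among all 4 size-3 choices, {A, B, C} is lowest.

Choose A, B and C; total service cost 179.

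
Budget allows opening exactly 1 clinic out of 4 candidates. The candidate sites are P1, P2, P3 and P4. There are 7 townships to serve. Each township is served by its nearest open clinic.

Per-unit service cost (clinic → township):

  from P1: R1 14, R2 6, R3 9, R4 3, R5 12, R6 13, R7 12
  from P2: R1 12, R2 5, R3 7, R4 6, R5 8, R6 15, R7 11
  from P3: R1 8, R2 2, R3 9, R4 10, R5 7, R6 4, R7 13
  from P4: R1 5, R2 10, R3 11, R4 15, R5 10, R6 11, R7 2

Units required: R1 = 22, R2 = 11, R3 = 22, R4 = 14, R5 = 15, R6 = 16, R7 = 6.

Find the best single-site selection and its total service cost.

With exactly 1 open, each township uses its cheapest among the chosen.
{P3}: R1→P3 8·22=176, R2→P3 2·11=22, R3→P3 9·22=198, R4→P3 10·14=140, R5→P3 7·15=105, R6→P3 4·16=64, R7→P3 13·6=78. Service cost 783.
{P2}: service cost 983
{P4}: service cost 1010
Among all 4 size-1 choices, {P3} is lowest.

Choose P3 only; total service cost 783.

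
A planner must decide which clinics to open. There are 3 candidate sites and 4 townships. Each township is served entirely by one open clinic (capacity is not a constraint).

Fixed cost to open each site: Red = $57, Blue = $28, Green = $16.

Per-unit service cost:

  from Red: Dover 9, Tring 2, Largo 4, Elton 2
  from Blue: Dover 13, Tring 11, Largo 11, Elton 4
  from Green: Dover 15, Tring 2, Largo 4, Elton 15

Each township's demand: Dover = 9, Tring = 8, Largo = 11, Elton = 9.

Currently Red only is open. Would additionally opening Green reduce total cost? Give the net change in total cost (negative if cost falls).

No — net change +16 (cost rises by 16).

Current service cost with {Red}: 159.
Adding Green: each township re-picks its cheapest; new service cost 159, saving 0.
Extra fixed cost: 16. Net change = 16 − 0 = 16.
(Totals: 216 → 232.)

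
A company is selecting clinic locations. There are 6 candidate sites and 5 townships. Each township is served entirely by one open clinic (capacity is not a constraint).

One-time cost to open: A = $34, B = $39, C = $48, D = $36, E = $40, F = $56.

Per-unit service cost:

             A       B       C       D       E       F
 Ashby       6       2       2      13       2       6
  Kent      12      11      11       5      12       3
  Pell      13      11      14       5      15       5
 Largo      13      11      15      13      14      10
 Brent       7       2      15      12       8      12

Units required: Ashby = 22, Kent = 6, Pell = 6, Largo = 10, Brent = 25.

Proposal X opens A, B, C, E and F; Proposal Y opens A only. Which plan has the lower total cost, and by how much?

Proposal X: {A, B, C, E, F}: Ashby→B 2·22=44, Kent→F 3·6=18, Pell→F 5·6=30, Largo→F 10·10=100, Brent→B 2·25=50. Service 242; fixed 217; total 459.
Proposal Y: {A}: Ashby→A 6·22=132, Kent→A 12·6=72, Pell→A 13·6=78, Largo→A 13·10=130, Brent→A 7·25=175. Service 587; fixed 34; total 621.
Difference: |459 − 621| = 162.

Proposal X is cheaper by 162.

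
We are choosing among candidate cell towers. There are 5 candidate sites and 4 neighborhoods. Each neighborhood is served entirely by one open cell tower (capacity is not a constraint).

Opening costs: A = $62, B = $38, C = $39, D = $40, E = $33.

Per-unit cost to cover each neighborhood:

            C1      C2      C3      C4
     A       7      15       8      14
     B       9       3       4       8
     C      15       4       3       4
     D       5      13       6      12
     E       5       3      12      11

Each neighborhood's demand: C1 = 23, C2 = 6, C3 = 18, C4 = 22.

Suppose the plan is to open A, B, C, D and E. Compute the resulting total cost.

Each neighborhood is assigned to its cheapest site among the open ones.
{A, B, C, D, E}: C1→D 5·23=115, C2→B 3·6=18, C3→C 3·18=54, C4→C 4·22=88. Service 275; fixed 212; total 487.

Total cost: 487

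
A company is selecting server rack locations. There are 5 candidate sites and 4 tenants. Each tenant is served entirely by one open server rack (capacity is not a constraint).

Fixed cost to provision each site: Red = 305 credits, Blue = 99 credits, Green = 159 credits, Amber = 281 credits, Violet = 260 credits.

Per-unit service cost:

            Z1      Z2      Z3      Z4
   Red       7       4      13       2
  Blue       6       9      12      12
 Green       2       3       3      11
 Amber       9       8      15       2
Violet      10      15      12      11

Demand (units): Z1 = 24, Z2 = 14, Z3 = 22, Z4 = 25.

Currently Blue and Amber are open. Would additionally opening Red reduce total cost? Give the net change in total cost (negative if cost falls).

No — net change +249 (cost rises by 249).

Current service cost with {Blue, Amber}: 570.
Adding Red: each tenant re-picks its cheapest; new service cost 514, saving 56.
Extra fixed cost: 305. Net change = 305 − 56 = 249.
(Totals: 950 → 1199.)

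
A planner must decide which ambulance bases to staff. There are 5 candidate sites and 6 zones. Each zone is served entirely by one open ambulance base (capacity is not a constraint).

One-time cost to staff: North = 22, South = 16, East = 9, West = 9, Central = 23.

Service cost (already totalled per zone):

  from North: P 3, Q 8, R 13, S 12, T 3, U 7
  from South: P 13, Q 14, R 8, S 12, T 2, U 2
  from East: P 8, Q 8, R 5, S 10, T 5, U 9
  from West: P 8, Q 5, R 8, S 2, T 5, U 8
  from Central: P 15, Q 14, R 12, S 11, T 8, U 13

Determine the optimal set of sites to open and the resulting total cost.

For any fixed open set, each zone goes to its cheapest open site; total = fixed + service.
{West}: P→West 8, Q→West 5, R→West 8, S→West 2, T→West 5, U→West 8. Service 36; fixed 9; total 45.
{East, West}: service 33 + fixed 18 = 51
{South, West}: service 27 + fixed 25 = 52
{North, South, East, West, Central}: service 19 + fixed 79 = 98
No other subset beats 45.

Open West only; minimum total cost 45.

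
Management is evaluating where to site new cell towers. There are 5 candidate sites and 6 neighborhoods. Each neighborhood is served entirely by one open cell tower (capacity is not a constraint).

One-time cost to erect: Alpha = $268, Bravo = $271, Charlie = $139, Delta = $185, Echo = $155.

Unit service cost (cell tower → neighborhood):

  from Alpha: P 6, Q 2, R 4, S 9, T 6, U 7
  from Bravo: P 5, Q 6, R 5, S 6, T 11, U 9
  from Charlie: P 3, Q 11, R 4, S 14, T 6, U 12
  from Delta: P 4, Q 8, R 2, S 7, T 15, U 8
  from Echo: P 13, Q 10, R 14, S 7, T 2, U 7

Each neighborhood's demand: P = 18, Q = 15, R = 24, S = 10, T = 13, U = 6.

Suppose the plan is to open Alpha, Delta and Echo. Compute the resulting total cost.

Each neighborhood is assigned to its cheapest site among the open ones.
{Alpha, Delta, Echo}: P→Delta 4·18=72, Q→Alpha 2·15=30, R→Delta 2·24=48, S→Delta 7·10=70, T→Echo 2·13=26, U→Alpha 7·6=42. Service 288; fixed 608; total 896.

Total cost: 896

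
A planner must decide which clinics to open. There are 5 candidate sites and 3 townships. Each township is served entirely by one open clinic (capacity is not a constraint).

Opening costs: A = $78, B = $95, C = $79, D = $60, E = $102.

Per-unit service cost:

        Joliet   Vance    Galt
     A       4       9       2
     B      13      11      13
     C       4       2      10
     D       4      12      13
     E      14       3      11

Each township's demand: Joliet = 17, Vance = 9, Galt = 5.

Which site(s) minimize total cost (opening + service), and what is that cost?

Open C only; minimum total cost 215.

For any fixed open set, each township goes to its cheapest open site; total = fixed + service.
{C}: Joliet→C 4·17=68, Vance→C 2·9=18, Galt→C 10·5=50. Service 136; fixed 79; total 215.
{A}: service 159 + fixed 78 = 237
{A, C}: service 96 + fixed 157 = 253
{A, B, C, D, E}: Joliet→A 4·17=68, Vance→C 2·9=18, Galt→A 2·5=10. Service 96; fixed 414; total 510.
No other subset beats 215.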